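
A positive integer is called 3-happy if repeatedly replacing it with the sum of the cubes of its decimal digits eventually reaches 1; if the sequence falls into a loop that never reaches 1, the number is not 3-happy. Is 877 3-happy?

877 → 8³ + 7³ + 7³ = 1198
1198 → 1³ + 1³ + 9³ + 8³ = 1243
1243 → 1³ + 2³ + 4³ + 3³ = 100
100 → 1³ + 0³ + 0³ = 1  — reached 1.

3-happy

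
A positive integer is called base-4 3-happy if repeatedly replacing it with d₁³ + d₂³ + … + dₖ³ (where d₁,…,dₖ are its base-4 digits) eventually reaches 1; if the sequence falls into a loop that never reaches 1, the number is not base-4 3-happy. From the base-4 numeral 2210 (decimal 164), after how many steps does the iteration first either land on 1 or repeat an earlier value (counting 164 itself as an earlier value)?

164 = (2,2,1,0)_4 → 2³ + 2³ + 1³ + 0³ = 8 + 8 + 1 + 0 = 17
17 = (1,0,1)_4 → 1³ + 0³ + 1³ = 1 + 0 + 1 = 2
2 = (2)_4 → 2³ = 8
8 = (2,0)_4 → 2³ + 0³ = 8 + 0 = 8  — 8 repeats.
That took 4 steps.

4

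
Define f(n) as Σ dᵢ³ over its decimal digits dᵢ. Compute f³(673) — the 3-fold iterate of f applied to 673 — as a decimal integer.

673 → 6³ + 7³ + 3³ = 216 + 343 + 27 = 586
586 → 5³ + 8³ + 6³ = 125 + 512 + 216 = 853
853 → 8³ + 5³ + 3³ = 512 + 125 + 27 = 664

664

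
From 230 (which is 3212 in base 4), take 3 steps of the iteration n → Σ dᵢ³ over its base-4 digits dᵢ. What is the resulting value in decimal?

35

230 = (3,2,1,2)_4 → 3³ + 2³ + 1³ + 2³ = 44
44 = (2,3,0)_4 → 2³ + 3³ + 0³ = 35
35 = (2,0,3)_4 → 2³ + 0³ + 3³ = 35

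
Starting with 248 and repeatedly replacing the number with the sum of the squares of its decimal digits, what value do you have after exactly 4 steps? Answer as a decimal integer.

52

248 → 2² + 4² + 8² = 84
84 → 8² + 4² = 80
80 → 8² + 0² = 64
64 → 6² + 4² = 52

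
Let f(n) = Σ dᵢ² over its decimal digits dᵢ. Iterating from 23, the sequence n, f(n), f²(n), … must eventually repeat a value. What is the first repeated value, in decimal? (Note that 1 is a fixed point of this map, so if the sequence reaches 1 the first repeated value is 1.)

23 → 13
13 → 10
10 → 1  — reached the fixed point 1.
1 → 1, so 1 is the first repeated value.

1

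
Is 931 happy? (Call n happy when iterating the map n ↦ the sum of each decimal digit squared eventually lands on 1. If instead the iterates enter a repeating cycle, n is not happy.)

happy

931 → 91
91 → 82
82 → 68
68 → 100
100 → 1  — reached 1.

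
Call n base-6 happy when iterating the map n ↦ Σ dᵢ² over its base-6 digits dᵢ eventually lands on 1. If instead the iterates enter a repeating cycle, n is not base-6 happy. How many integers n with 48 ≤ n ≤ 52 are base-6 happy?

48: 48 → 5 → 25 → 17 → 29 → 41 → 26 → 20 → 13 → 5  (repeats 5)
49: 49 → 6 → 1  (reaches 1)
50: 50 → 9 → 10 → 17 → 29 → 41 → 26 → 20 → 13 → 5 → 25 → 17  (repeats 17)
51: 51 → 14 → 8 → 5 → 25 → 17 → 29 → 41 → 26 → 20 → 13 → 5  (repeats 5)
52: 52 → 21 → 18 → 9 → 10 → 17 → 29 → 41 → 26 → 20 → 13 → 5 → 25 → 17  (repeats 17)
base-6 happy: 49

1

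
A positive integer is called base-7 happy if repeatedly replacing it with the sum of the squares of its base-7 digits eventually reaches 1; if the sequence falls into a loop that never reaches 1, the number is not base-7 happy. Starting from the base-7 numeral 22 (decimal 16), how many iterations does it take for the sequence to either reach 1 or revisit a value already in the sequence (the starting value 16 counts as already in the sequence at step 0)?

16 = (2,2)_7 → 2² + 2² = 8
8 = (1,1)_7 → 1² + 1² = 2
2 = (2)_7 → 2² = 4
4 = (4)_7 → 4² = 16  — 16 repeats.
That took 4 steps.

4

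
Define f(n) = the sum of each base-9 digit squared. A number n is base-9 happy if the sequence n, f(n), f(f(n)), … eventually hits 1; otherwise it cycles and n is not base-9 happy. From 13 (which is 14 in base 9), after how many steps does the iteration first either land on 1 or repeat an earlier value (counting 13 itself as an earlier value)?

13 = (1,4)_9 → 17
17 = (1,8)_9 → 65
65 = (7,2)_9 → 53
53 = (5,8)_9 → 89
89 = (1,0,8)_9 → 65  — 65 repeats.
That took 5 steps.

5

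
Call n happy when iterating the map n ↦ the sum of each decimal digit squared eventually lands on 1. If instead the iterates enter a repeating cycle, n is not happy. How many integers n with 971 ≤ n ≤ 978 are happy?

971: 971 → 131 → 11 → 2 → 4 → 16 → 37 → 58 → 89 → 145 → 42 → 20 → 4  — not happy
972: 972 → 134 → 26 → 40 → 16 → 37 → 58 → 89 → 145 → 42 → 20 → 4 → 16  — not happy
973: 973 → 139 → 91 → 82 → 68 → 100 → 1  — happy
974: 974 → 146 → 53 → 34 → 25 → 29 → 85 → 89 → 145 → 42 → 20 → 4 → 16 → 37 → 58 → 89  — not happy
975: 975 → 155 → 51 → 26 → 40 → 16 → 37 → 58 → 89 → 145 → 42 → 20 → 4 → 16  — not happy
976: 976 → 166 → 73 → 58 → 89 → 145 → 42 → 20 → 4 → 16 → 37 → 58  — not happy
977: 977 → 179 → 131 → 11 → 2 → 4 → 16 → 37 → 58 → 89 → 145 → 42 → 20 → 4  — not happy
978: 978 → 194 → 98 → 145 → 42 → 20 → 4 → 16 → 37 → 58 → 89 → 145  — not happy
happy: 973

1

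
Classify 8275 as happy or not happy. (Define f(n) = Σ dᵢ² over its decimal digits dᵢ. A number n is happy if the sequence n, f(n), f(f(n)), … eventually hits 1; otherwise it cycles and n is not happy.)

not happy

8275 → 8² + 2² + 7² + 5² = 64 + 4 + 49 + 25 = 142
142 → 1² + 4² + 2² = 1 + 16 + 4 = 21
21 → 2² + 1² = 4 + 1 = 5
5 → 5² = 25
25 → 2² + 5² = 4 + 25 = 29
29 → 2² + 9² = 4 + 81 = 85
85 → 8² + 5² = 64 + 25 = 89
89 → 8² + 9² = 64 + 81 = 145
145 → 1² + 4² + 5² = 1 + 16 + 25 = 42
42 → 4² + 2² = 16 + 4 = 20
20 → 2² + 0² = 4 + 0 = 4
4 → 4² = 16
16 → 1² + 6² = 1 + 36 = 37
37 → 3² + 7² = 9 + 49 = 58
58 → 5² + 8² = 25 + 64 = 89  — 89 already seen; the sequence cycles without reaching 1.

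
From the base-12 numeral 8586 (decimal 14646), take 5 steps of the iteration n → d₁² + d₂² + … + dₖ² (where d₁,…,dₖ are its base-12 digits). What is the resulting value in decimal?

14646 = (8,5,8,6)_12 → 8² + 5² + 8² + 6² = 189
189 = (1,3,9)_12 → 1² + 3² + 9² = 91
91 = (7,7)_12 → 7² + 7² = 98
98 = (8,2)_12 → 8² + 2² = 68
68 = (5,8)_12 → 5² + 8² = 89

89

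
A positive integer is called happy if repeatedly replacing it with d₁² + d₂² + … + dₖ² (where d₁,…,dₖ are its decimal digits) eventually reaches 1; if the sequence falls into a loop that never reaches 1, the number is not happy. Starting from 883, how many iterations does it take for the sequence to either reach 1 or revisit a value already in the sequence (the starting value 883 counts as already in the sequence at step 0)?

883 → 8² + 8² + 3² = 64 + 64 + 9 = 137
137 → 1² + 3² + 7² = 1 + 9 + 49 = 59
59 → 5² + 9² = 25 + 81 = 106
106 → 1² + 0² + 6² = 1 + 0 + 36 = 37
37 → 3² + 7² = 9 + 49 = 58
58 → 5² + 8² = 25 + 64 = 89
89 → 8² + 9² = 64 + 81 = 145
145 → 1² + 4² + 5² = 1 + 16 + 25 = 42
42 → 4² + 2² = 16 + 4 = 20
20 → 2² + 0² = 4 + 0 = 4
4 → 4² = 16
16 → 1² + 6² = 1 + 36 = 37  — 37 repeats.
That took 12 steps.

12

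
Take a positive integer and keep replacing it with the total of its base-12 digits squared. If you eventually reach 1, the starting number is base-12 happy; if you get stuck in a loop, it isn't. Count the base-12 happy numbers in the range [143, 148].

143: 143 → 242 → 69 → 106 → 164 → 66 → 61 → 26 → 8 → 64 → 41 → 34 → 104 → 128 → 164  — not base-12 happy
144: 144 → 1  — base-12 happy
145: 145 → 2 → 4 → 16 → 17 → 26 → 8 → 64 → 41 → 34 → 104 → 128 → 164 → 66 → 61 → 26  — not base-12 happy
146: 146 → 5 → 25 → 5  — not base-12 happy
147: 147 → 10 → 100 → 80 → 100  — not base-12 happy
148: 148 → 17 → 26 → 8 → 64 → 41 → 34 → 104 → 128 → 164 → 66 → 61 → 26  — not base-12 happy
base-12 happy: 144

1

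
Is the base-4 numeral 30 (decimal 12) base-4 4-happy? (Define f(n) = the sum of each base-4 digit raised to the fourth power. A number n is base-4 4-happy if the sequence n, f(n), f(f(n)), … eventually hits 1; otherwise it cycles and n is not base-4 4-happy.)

12 = (3,0)_4 → 81
81 = (1,1,0,1)_4 → 3
3 = (3)_4 → 81  — 81 already seen; the sequence cycles without reaching 1.

not base-4 4-happy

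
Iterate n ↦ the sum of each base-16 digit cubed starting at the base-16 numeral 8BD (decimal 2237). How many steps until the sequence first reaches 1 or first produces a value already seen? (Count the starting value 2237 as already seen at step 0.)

2237 = (8,11,13)_16 → 8³ + 11³ + 13³ = 512 + 1331 + 2197 = 4040
4040 = (15,12,8)_16 → 15³ + 12³ + 8³ = 3375 + 1728 + 512 = 5615
5615 = (1,5,14,15)_16 → 1³ + 5³ + 14³ + 15³ = 1 + 125 + 2744 + 3375 = 6245
6245 = (1,8,6,5)_16 → 1³ + 8³ + 6³ + 5³ = 1 + 512 + 216 + 125 = 854
854 = (3,5,6)_16 → 3³ + 5³ + 6³ = 27 + 125 + 216 = 368
368 = (1,7,0)_16 → 1³ + 7³ + 0³ = 1 + 343 + 0 = 344
344 = (1,5,8)_16 → 1³ + 5³ + 8³ = 1 + 125 + 512 = 638
638 = (2,7,14)_16 → 2³ + 7³ + 14³ = 8 + 343 + 2744 = 3095
3095 = (12,1,7)_16 → 12³ + 1³ + 7³ = 1728 + 1 + 343 = 2072
2072 = (8,1,8)_16 → 8³ + 1³ + 8³ = 512 + 1 + 512 = 1025
1025 = (4,0,1)_16 → 4³ + 0³ + 1³ = 64 + 0 + 1 = 65
65 = (4,1)_16 → 4³ + 1³ = 64 + 1 = 65  — 65 repeats.
That took 12 steps.

12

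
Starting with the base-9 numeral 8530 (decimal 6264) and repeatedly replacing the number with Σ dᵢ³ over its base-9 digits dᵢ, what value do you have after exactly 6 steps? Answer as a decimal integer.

6264 = (8,5,3,0)_9 → 8³ + 5³ + 3³ + 0³ = 664
664 = (8,1,7)_9 → 8³ + 1³ + 7³ = 856
856 = (1,1,5,1)_9 → 1³ + 1³ + 5³ + 1³ = 128
128 = (1,5,2)_9 → 1³ + 5³ + 2³ = 134
134 = (1,5,8)_9 → 1³ + 5³ + 8³ = 638
638 = (7,7,8)_9 → 7³ + 7³ + 8³ = 1198

1198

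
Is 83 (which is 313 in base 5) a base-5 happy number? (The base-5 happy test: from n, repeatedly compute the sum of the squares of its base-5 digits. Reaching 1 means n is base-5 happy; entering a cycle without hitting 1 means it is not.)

83 = (3,1,3)_5 → 19
19 = (3,4)_5 → 25
25 = (1,0,0)_5 → 1  — reached 1.

base-5 happy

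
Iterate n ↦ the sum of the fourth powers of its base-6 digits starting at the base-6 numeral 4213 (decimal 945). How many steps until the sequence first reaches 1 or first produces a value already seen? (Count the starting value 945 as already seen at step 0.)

14

945 = (4,2,1,3)_6 → 4⁴ + 2⁴ + 1⁴ + 3⁴ = 354
354 = (1,3,5,0)_6 → 1⁴ + 3⁴ + 5⁴ + 0⁴ = 707
707 = (3,1,3,5)_6 → 3⁴ + 1⁴ + 3⁴ + 5⁴ = 788
788 = (3,3,5,2)_6 → 3⁴ + 3⁴ + 5⁴ + 2⁴ = 803
803 = (3,4,1,5)_6 → 3⁴ + 4⁴ + 1⁴ + 5⁴ = 963
963 = (4,2,4,3)_6 → 4⁴ + 2⁴ + 4⁴ + 3⁴ = 609
609 = (2,4,5,3)_6 → 2⁴ + 4⁴ + 5⁴ + 3⁴ = 978
978 = (4,3,1,0)_6 → 4⁴ + 3⁴ + 1⁴ + 0⁴ = 338
338 = (1,3,2,2)_6 → 1⁴ + 3⁴ + 2⁴ + 2⁴ = 114
114 = (3,1,0)_6 → 3⁴ + 1⁴ + 0⁴ = 82
82 = (2,1,4)_6 → 2⁴ + 1⁴ + 4⁴ = 273
273 = (1,1,3,3)_6 → 1⁴ + 1⁴ + 3⁴ + 3⁴ = 164
164 = (4,3,2)_6 → 4⁴ + 3⁴ + 2⁴ = 353
353 = (1,3,4,5)_6 → 1⁴ + 3⁴ + 4⁴ + 5⁴ = 963  — 963 repeats.
That took 14 steps.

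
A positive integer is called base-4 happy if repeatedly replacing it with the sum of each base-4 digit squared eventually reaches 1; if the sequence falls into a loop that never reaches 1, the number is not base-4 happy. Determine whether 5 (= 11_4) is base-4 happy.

5 = (1,1)_4 → 2
2 = (2)_4 → 4
4 = (1,0)_4 → 1  — reached 1.

base-4 happy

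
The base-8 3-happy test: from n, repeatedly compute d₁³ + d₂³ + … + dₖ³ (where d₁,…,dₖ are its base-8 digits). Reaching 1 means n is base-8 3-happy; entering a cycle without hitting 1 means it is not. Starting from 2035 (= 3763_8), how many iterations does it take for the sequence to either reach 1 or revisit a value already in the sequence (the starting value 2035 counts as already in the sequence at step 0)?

2035 = (3,7,6,3)_8 → 3³ + 7³ + 6³ + 3³ = 27 + 343 + 216 + 27 = 613
613 = (1,1,4,5)_8 → 1³ + 1³ + 4³ + 5³ = 1 + 1 + 64 + 125 = 191
191 = (2,7,7)_8 → 2³ + 7³ + 7³ = 8 + 343 + 343 = 694
694 = (1,2,6,6)_8 → 1³ + 2³ + 6³ + 6³ = 1 + 8 + 216 + 216 = 441
441 = (6,7,1)_8 → 6³ + 7³ + 1³ = 216 + 343 + 1 = 560
560 = (1,0,6,0)_8 → 1³ + 0³ + 6³ + 0³ = 1 + 0 + 216 + 0 = 217
217 = (3,3,1)_8 → 3³ + 3³ + 1³ = 27 + 27 + 1 = 55
55 = (6,7)_8 → 6³ + 7³ = 216 + 343 = 559
559 = (1,0,5,7)_8 → 1³ + 0³ + 5³ + 7³ = 1 + 0 + 125 + 343 = 469
469 = (7,2,5)_8 → 7³ + 2³ + 5³ = 343 + 8 + 125 = 476
476 = (7,3,4)_8 → 7³ + 3³ + 4³ = 343 + 27 + 64 = 434
434 = (6,6,2)_8 → 6³ + 6³ + 2³ = 216 + 216 + 8 = 440
440 = (6,7,0)_8 → 6³ + 7³ + 0³ = 216 + 343 + 0 = 559  — 559 repeats.
That took 13 steps.

13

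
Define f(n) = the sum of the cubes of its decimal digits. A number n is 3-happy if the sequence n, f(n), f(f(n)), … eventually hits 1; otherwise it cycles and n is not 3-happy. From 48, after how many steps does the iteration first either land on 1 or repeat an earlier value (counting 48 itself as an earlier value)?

48 → 4³ + 8³ = 576
576 → 5³ + 7³ + 6³ = 684
684 → 6³ + 8³ + 4³ = 792
792 → 7³ + 9³ + 2³ = 1080
1080 → 1³ + 0³ + 8³ + 0³ = 513
513 → 5³ + 1³ + 3³ = 153
153 → 1³ + 5³ + 3³ = 153  — 153 repeats.
That took 7 steps.

7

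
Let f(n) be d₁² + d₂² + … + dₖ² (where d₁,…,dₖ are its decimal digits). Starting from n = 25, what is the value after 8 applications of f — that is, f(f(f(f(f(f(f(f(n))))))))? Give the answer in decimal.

16

25 → 2² + 5² = 29
29 → 2² + 9² = 85
85 → 8² + 5² = 89
89 → 8² + 9² = 145
145 → 1² + 4² + 5² = 42
42 → 4² + 2² = 20
20 → 2² + 0² = 4
4 → 4² = 16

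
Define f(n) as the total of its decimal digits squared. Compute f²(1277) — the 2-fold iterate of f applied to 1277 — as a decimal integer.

10

1277 → 1² + 2² + 7² + 7² = 103
103 → 1² + 0² + 3² = 10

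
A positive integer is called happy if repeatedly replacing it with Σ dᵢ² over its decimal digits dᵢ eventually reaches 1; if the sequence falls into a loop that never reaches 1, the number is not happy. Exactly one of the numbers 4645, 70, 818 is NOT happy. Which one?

4645: 4645 → 93 → 90 → 81 → 65 → 61 → 37 → 58 → 89 → 145 → 42 → 20 → 4 → 16 → 37  — repeats 37 (not happy)
70: 70 → 49 → 97 → 130 → 10 → 1  — reaches 1 (happy)
818: 818 → 129 → 86 → 100 → 1  — reaches 1 (happy)

4645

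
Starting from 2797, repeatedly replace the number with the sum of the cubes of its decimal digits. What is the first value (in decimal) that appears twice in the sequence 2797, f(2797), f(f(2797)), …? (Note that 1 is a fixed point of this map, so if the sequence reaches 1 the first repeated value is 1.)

2797 → 2³ + 7³ + 9³ + 7³ = 8 + 343 + 729 + 343 = 1423
1423 → 1³ + 4³ + 2³ + 3³ = 1 + 64 + 8 + 27 = 100
100 → 1³ + 0³ + 0³ = 1 + 0 + 0 = 1  — reached the fixed point 1.
1 → 1, so 1 is the first repeated value.

1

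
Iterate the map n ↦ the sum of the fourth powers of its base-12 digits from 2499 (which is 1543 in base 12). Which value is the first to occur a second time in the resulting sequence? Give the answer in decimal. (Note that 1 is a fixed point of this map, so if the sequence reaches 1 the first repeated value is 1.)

2499 = (1,5,4,3)_12 → 1⁴ + 5⁴ + 4⁴ + 3⁴ = 1 + 625 + 256 + 81 = 963
963 = (6,8,3)_12 → 6⁴ + 8⁴ + 3⁴ = 1296 + 4096 + 81 = 5473
5473 = (3,2,0,1)_12 → 3⁴ + 2⁴ + 0⁴ + 1⁴ = 81 + 16 + 0 + 1 = 98
98 = (8,2)_12 → 8⁴ + 2⁴ = 4096 + 16 = 4112
4112 = (2,4,6,8)_12 → 2⁴ + 4⁴ + 6⁴ + 8⁴ = 16 + 256 + 1296 + 4096 = 5664
5664 = (3,3,4,0)_12 → 3⁴ + 3⁴ + 4⁴ + 0⁴ = 81 + 81 + 256 + 0 = 418
418 = (2,10,10)_12 → 2⁴ + 10⁴ + 10⁴ = 16 + 10000 + 10000 = 20016
20016 = (11,7,0,0)_12 → 11⁴ + 7⁴ + 0⁴ + 0⁴ = 14641 + 2401 + 0 + 0 = 17042
17042 = (9,10,4,2)_12 → 9⁴ + 10⁴ + 4⁴ + 2⁴ = 6561 + 10000 + 256 + 16 = 16833
16833 = (9,8,10,9)_12 → 9⁴ + 8⁴ + 10⁴ + 9⁴ = 6561 + 4096 + 10000 + 6561 = 27218
27218 = (1,3,9,0,2)_12 → 1⁴ + 3⁴ + 9⁴ + 0⁴ + 2⁴ = 1 + 81 + 6561 + 0 + 16 = 6659
6659 = (3,10,2,11)_12 → 3⁴ + 10⁴ + 2⁴ + 11⁴ = 81 + 10000 + 16 + 14641 = 24738
24738 = (1,2,3,9,6)_12 → 1⁴ + 2⁴ + 3⁴ + 9⁴ + 6⁴ = 1 + 16 + 81 + 6561 + 1296 = 7955
7955 = (4,7,2,11)_12 → 4⁴ + 7⁴ + 2⁴ + 11⁴ = 256 + 2401 + 16 + 14641 = 17314
17314 = (10,0,2,10)_12 → 10⁴ + 0⁴ + 2⁴ + 10⁴ = 10000 + 0 + 16 + 10000 = 20016  — 20016 already appeared earlier.

20016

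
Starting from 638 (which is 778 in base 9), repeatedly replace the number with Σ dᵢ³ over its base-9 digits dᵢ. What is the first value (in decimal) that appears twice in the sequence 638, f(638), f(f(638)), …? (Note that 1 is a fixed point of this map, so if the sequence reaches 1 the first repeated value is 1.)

638 = (7,7,8)_9 → 7³ + 7³ + 8³ = 1198
1198 = (1,5,7,1)_9 → 1³ + 5³ + 7³ + 1³ = 470
470 = (5,7,2)_9 → 5³ + 7³ + 2³ = 476
476 = (5,7,8)_9 → 5³ + 7³ + 8³ = 980
980 = (1,3,0,8)_9 → 1³ + 3³ + 0³ + 8³ = 540
540 = (6,6,0)_9 → 6³ + 6³ + 0³ = 432
432 = (5,3,0)_9 → 5³ + 3³ + 0³ = 152
152 = (1,7,8)_9 → 1³ + 7³ + 8³ = 856
856 = (1,1,5,1)_9 → 1³ + 1³ + 5³ + 1³ = 128
128 = (1,5,2)_9 → 1³ + 5³ + 2³ = 134
134 = (1,5,8)_9 → 1³ + 5³ + 8³ = 638  — 638 already appeared earlier.

638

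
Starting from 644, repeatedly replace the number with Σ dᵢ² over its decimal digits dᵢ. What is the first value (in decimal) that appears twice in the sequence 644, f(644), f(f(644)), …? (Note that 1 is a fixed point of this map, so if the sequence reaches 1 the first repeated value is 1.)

1

644 → 6² + 4² + 4² = 68
68 → 6² + 8² = 100
100 → 1² + 0² + 0² = 1  — reached the fixed point 1.
1 → 1, so 1 is the first repeated value.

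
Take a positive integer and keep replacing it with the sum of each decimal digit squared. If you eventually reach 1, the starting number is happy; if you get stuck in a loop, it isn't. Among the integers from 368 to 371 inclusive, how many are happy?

1

368: 368 → 109 → 82 → 68 → 100 → 1  — happy
369: 369 → 126 → 41 → 17 → 50 → 25 → 29 → 85 → 89 → 145 → 42 → 20 → 4 → 16 → 37 → 58 → 89  — not happy
370: 370 → 58 → 89 → 145 → 42 → 20 → 4 → 16 → 37 → 58  — not happy
371: 371 → 59 → 106 → 37 → 58 → 89 → 145 → 42 → 20 → 4 → 16 → 37  — not happy
happy: 368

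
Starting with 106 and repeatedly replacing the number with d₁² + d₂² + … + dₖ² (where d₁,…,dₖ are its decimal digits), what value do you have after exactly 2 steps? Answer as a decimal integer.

106 → 37
37 → 58

58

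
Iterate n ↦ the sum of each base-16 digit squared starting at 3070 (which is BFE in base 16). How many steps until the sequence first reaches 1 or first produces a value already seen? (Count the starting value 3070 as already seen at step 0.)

11

3070 = (11,15,14)_16 → 542
542 = (2,1,14)_16 → 201
201 = (12,9)_16 → 225
225 = (14,1)_16 → 197
197 = (12,5)_16 → 169
169 = (10,9)_16 → 181
181 = (11,5)_16 → 146
146 = (9,2)_16 → 85
85 = (5,5)_16 → 50
50 = (3,2)_16 → 13
13 = (13)_16 → 169  — 169 repeats.
That took 11 steps.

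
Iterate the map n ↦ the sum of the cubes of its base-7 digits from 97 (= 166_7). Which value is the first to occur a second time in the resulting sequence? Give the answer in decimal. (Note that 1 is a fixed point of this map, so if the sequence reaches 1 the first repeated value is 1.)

97 = (1,6,6)_7 → 1³ + 6³ + 6³ = 433
433 = (1,1,5,6)_7 → 1³ + 1³ + 5³ + 6³ = 343
343 = (1,0,0,0)_7 → 1³ + 0³ + 0³ + 0³ = 1  — reached the fixed point 1.
1 → 1, so 1 is the first repeated value.

1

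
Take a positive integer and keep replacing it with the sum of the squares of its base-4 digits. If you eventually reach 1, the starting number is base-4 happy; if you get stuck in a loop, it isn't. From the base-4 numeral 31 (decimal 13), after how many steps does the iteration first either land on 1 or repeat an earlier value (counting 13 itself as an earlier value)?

4

13 = (3,1)_4 → 3² + 1² = 9 + 1 = 10
10 = (2,2)_4 → 2² + 2² = 4 + 4 = 8
8 = (2,0)_4 → 2² + 0² = 4 + 0 = 4
4 = (1,0)_4 → 1² + 0² = 1 + 0 = 1  — reached 1.
That took 4 steps.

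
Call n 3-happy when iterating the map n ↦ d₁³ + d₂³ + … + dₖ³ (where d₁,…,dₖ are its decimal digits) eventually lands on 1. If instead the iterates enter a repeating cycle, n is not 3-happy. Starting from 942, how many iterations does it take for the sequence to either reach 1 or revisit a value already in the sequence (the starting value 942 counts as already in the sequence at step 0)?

4

942 → 9³ + 4³ + 2³ = 801
801 → 8³ + 0³ + 1³ = 513
513 → 5³ + 1³ + 3³ = 153
153 → 1³ + 5³ + 3³ = 153  — 153 repeats.
That took 4 steps.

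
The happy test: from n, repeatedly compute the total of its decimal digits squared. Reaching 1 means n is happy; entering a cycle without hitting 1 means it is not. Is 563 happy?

563 → 5² + 6² + 3² = 70
70 → 7² + 0² = 49
49 → 4² + 9² = 97
97 → 9² + 7² = 130
130 → 1² + 3² + 0² = 10
10 → 1² + 0² = 1  — reached 1.

happy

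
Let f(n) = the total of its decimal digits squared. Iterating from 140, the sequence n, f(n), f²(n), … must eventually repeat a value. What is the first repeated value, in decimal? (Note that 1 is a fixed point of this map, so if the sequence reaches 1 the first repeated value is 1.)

140 → 1² + 4² + 0² = 1 + 16 + 0 = 17
17 → 1² + 7² = 1 + 49 = 50
50 → 5² + 0² = 25 + 0 = 25
25 → 2² + 5² = 4 + 25 = 29
29 → 2² + 9² = 4 + 81 = 85
85 → 8² + 5² = 64 + 25 = 89
89 → 8² + 9² = 64 + 81 = 145
145 → 1² + 4² + 5² = 1 + 16 + 25 = 42
42 → 4² + 2² = 16 + 4 = 20
20 → 2² + 0² = 4 + 0 = 4
4 → 4² = 16
16 → 1² + 6² = 1 + 36 = 37
37 → 3² + 7² = 9 + 49 = 58
58 → 5² + 8² = 25 + 64 = 89  — 89 already appeared earlier.

89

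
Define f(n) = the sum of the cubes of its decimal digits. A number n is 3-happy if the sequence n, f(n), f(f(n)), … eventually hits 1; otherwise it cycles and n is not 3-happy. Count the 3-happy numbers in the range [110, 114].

1

110: 110 → 2 → 8 → 512 → 134 → 92 → 737 → 713 → 371 → 371  (repeats 371)
111: 111 → 3 → 27 → 351 → 153 → 153  (repeats 153)
112: 112 → 10 → 1  (reaches 1)
113: 113 → 29 → 737 → 713 → 371 → 371  (repeats 371)
114: 114 → 66 → 432 → 99 → 1458 → 702 → 351 → 153 → 153  (repeats 153)
3-happy: 112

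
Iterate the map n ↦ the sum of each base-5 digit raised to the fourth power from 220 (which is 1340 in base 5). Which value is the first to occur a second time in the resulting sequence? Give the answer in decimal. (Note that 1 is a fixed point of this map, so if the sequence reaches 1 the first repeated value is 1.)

220 = (1,3,4,0)_5 → 1⁴ + 3⁴ + 4⁴ + 0⁴ = 1 + 81 + 256 + 0 = 338
338 = (2,3,2,3)_5 → 2⁴ + 3⁴ + 2⁴ + 3⁴ = 16 + 81 + 16 + 81 = 194
194 = (1,2,3,4)_5 → 1⁴ + 2⁴ + 3⁴ + 4⁴ = 1 + 16 + 81 + 256 = 354
354 = (2,4,0,4)_5 → 2⁴ + 4⁴ + 0⁴ + 4⁴ = 16 + 256 + 0 + 256 = 528
528 = (4,1,0,3)_5 → 4⁴ + 1⁴ + 0⁴ + 3⁴ = 256 + 1 + 0 + 81 = 338  — 338 already appeared earlier.

338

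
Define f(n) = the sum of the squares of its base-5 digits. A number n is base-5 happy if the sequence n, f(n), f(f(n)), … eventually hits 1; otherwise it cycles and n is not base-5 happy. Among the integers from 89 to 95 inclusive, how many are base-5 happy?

89: 89 → 29 → 17 → 13 → 13  — not base-5 happy
90: 90 → 18 → 18  — not base-5 happy
91: 91 → 19 → 25 → 1  — base-5 happy
92: 92 → 22 → 20 → 16 → 10 → 4 → 16  — not base-5 happy
93: 93 → 27 → 5 → 1  — base-5 happy
94: 94 → 34 → 18 → 18  — not base-5 happy
95: 95 → 25 → 1  — base-5 happy
base-5 happy: 91, 93, 95

3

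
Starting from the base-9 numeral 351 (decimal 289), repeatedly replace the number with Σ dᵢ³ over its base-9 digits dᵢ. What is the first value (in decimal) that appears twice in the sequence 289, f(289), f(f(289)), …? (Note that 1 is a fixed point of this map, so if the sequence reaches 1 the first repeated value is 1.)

289 = (3,5,1)_9 → 3³ + 5³ + 1³ = 27 + 125 + 1 = 153
153 = (1,8,0)_9 → 1³ + 8³ + 0³ = 1 + 512 + 0 = 513
513 = (6,3,0)_9 → 6³ + 3³ + 0³ = 216 + 27 + 0 = 243
243 = (3,0,0)_9 → 3³ + 0³ + 0³ = 27 + 0 + 0 = 27
27 = (3,0)_9 → 3³ + 0³ = 27 + 0 = 27  — 27 already appeared earlier.

27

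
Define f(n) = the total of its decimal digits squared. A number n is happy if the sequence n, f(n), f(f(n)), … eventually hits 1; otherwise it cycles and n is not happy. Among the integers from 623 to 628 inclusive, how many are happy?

623: 623 → 49 → 97 → 130 → 10 → 1  (reaches 1)
624: 624 → 56 → 61 → 37 → 58 → 89 → 145 → 42 → 20 → 4 → 16 → 37  (repeats 37)
625: 625 → 65 → 61 → 37 → 58 → 89 → 145 → 42 → 20 → 4 → 16 → 37  (repeats 37)
626: 626 → 76 → 85 → 89 → 145 → 42 → 20 → 4 → 16 → 37 → 58 → 89  (repeats 89)
627: 627 → 89 → 145 → 42 → 20 → 4 → 16 → 37 → 58 → 89  (repeats 89)
628: 628 → 104 → 17 → 50 → 25 → 29 → 85 → 89 → 145 → 42 → 20 → 4 → 16 → 37 → 58 → 89  (repeats 89)
happy: 623

1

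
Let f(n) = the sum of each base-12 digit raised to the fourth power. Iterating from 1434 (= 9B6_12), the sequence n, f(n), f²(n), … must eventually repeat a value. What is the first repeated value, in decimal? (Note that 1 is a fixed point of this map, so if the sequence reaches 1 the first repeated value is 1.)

1434 = (9,11,6)_12 → 9⁴ + 11⁴ + 6⁴ = 22498
22498 = (1,1,0,2,10)_12 → 1⁴ + 1⁴ + 0⁴ + 2⁴ + 10⁴ = 10018
10018 = (5,9,6,10)_12 → 5⁴ + 9⁴ + 6⁴ + 10⁴ = 18482
18482 = (10,8,4,2)_12 → 10⁴ + 8⁴ + 4⁴ + 2⁴ = 14368
14368 = (8,3,9,4)_12 → 8⁴ + 3⁴ + 9⁴ + 4⁴ = 10994
10994 = (6,4,4,2)_12 → 6⁴ + 4⁴ + 4⁴ + 2⁴ = 1824
1824 = (1,0,8,0)_12 → 1⁴ + 0⁴ + 8⁴ + 0⁴ = 4097
4097 = (2,4,5,5)_12 → 2⁴ + 4⁴ + 5⁴ + 5⁴ = 1522
1522 = (10,6,10)_12 → 10⁴ + 6⁴ + 10⁴ = 21296
21296 = (1,0,3,10,8)_12 → 1⁴ + 0⁴ + 3⁴ + 10⁴ + 8⁴ = 14178
14178 = (8,2,5,6)_12 → 8⁴ + 2⁴ + 5⁴ + 6⁴ = 6033
6033 = (3,5,10,9)_12 → 3⁴ + 5⁴ + 10⁴ + 9⁴ = 17267
17267 = (9,11,10,11)_12 → 9⁴ + 11⁴ + 10⁴ + 11⁴ = 45843
45843 = (2,2,6,4,3)_12 → 2⁴ + 2⁴ + 6⁴ + 4⁴ + 3⁴ = 1665
1665 = (11,6,9)_12 → 11⁴ + 6⁴ + 9⁴ = 22498  — 22498 already appeared earlier.

22498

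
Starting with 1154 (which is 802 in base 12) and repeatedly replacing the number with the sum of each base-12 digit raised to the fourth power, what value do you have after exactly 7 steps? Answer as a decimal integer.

1154 = (8,0,2)_12 → 8⁴ + 0⁴ + 2⁴ = 4096 + 0 + 16 = 4112
4112 = (2,4,6,8)_12 → 2⁴ + 4⁴ + 6⁴ + 8⁴ = 16 + 256 + 1296 + 4096 = 5664
5664 = (3,3,4,0)_12 → 3⁴ + 3⁴ + 4⁴ + 0⁴ = 81 + 81 + 256 + 0 = 418
418 = (2,10,10)_12 → 2⁴ + 10⁴ + 10⁴ = 16 + 10000 + 10000 = 20016
20016 = (11,7,0,0)_12 → 11⁴ + 7⁴ + 0⁴ + 0⁴ = 14641 + 2401 + 0 + 0 = 17042
17042 = (9,10,4,2)_12 → 9⁴ + 10⁴ + 4⁴ + 2⁴ = 6561 + 10000 + 256 + 16 = 16833
16833 = (9,8,10,9)_12 → 9⁴ + 8⁴ + 10⁴ + 9⁴ = 6561 + 4096 + 10000 + 6561 = 27218

27218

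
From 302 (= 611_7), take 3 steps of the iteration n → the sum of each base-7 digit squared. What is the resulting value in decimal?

52

302 = (6,1,1)_7 → 6² + 1² + 1² = 38
38 = (5,3)_7 → 5² + 3² = 34
34 = (4,6)_7 → 4² + 6² = 52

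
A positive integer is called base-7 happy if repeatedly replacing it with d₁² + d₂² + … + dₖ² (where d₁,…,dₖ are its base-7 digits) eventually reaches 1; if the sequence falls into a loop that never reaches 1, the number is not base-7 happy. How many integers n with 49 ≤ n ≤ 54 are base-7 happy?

1

49: 49 → 1  (reaches 1)
50: 50 → 2 → 4 → 16 → 8 → 2  (repeats 2)
51: 51 → 5 → 25 → 25  (repeats 25)
52: 52 → 10 → 10  (repeats 10)
53: 53 → 17 → 13 → 37 → 29 → 17  (repeats 17)
54: 54 → 26 → 34 → 52 → 10 → 10  (repeats 10)
base-7 happy: 49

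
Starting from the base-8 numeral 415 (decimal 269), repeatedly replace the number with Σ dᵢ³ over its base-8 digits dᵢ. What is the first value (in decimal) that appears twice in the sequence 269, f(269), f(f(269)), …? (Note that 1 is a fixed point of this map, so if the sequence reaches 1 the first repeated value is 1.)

559

269 = (4,1,5)_8 → 190
190 = (2,7,6)_8 → 567
567 = (1,0,6,7)_8 → 560
560 = (1,0,6,0)_8 → 217
217 = (3,3,1)_8 → 55
55 = (6,7)_8 → 559
559 = (1,0,5,7)_8 → 469
469 = (7,2,5)_8 → 476
476 = (7,3,4)_8 → 434
434 = (6,6,2)_8 → 440
440 = (6,7,0)_8 → 559  — 559 already appeared earlier.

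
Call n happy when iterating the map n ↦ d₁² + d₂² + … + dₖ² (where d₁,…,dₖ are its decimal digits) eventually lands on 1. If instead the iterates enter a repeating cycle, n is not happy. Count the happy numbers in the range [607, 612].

1

607: 607 → 85 → 89 → 145 → 42 → 20 → 4 → 16 → 37 → 58 → 89  — not happy
608: 608 → 100 → 1  — happy
609: 609 → 117 → 51 → 26 → 40 → 16 → 37 → 58 → 89 → 145 → 42 → 20 → 4 → 16  — not happy
610: 610 → 37 → 58 → 89 → 145 → 42 → 20 → 4 → 16 → 37  — not happy
611: 611 → 38 → 73 → 58 → 89 → 145 → 42 → 20 → 4 → 16 → 37 → 58  — not happy
612: 612 → 41 → 17 → 50 → 25 → 29 → 85 → 89 → 145 → 42 → 20 → 4 → 16 → 37 → 58 → 89  — not happy
happy: 608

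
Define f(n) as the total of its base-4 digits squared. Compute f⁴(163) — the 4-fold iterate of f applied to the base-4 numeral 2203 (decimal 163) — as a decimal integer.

1

163 = (2,2,0,3)_4 → 17
17 = (1,0,1)_4 → 2
2 = (2)_4 → 4
4 = (1,0)_4 → 1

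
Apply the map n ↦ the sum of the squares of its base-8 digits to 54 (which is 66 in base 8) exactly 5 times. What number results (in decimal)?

54 = (6,6)_8 → 6² + 6² = 36 + 36 = 72
72 = (1,1,0)_8 → 1² + 1² + 0² = 1 + 1 + 0 = 2
2 = (2)_8 → 2² = 4
4 = (4)_8 → 4² = 16
16 = (2,0)_8 → 2² + 0² = 4 + 0 = 4

4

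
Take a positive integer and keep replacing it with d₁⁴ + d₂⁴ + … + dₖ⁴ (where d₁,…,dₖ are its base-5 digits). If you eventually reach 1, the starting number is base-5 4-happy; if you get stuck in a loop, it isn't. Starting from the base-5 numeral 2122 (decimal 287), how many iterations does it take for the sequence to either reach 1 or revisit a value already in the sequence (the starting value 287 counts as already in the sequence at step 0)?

287 = (2,1,2,2)_5 → 49
49 = (1,4,4)_5 → 513
513 = (4,0,2,3)_5 → 353
353 = (2,4,0,3)_5 → 353  — 353 repeats.
That took 4 steps.

4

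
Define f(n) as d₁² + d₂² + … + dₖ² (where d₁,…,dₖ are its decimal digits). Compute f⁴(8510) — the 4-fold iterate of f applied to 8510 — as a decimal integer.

61

8510 → 8² + 5² + 1² + 0² = 90
90 → 9² + 0² = 81
81 → 8² + 1² = 65
65 → 6² + 5² = 61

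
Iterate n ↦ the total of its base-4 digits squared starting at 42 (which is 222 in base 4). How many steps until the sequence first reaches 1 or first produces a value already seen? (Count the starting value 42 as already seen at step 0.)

6

42 = (2,2,2)_4 → 2² + 2² + 2² = 4 + 4 + 4 = 12
12 = (3,0)_4 → 3² + 0² = 9 + 0 = 9
9 = (2,1)_4 → 2² + 1² = 4 + 1 = 5
5 = (1,1)_4 → 1² + 1² = 1 + 1 = 2
2 = (2)_4 → 2² = 4
4 = (1,0)_4 → 1² + 0² = 1 + 0 = 1  — reached 1.
That took 6 steps.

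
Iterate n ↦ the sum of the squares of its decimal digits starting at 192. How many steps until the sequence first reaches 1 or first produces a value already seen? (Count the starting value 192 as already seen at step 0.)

3

192 → 1² + 9² + 2² = 86
86 → 8² + 6² = 100
100 → 1² + 0² + 0² = 1  — reached 1.
That took 3 steps.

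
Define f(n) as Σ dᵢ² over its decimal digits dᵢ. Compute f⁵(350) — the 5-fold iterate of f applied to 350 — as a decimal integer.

89

350 → 3² + 5² + 0² = 9 + 25 + 0 = 34
34 → 3² + 4² = 9 + 16 = 25
25 → 2² + 5² = 4 + 25 = 29
29 → 2² + 9² = 4 + 81 = 85
85 → 8² + 5² = 64 + 25 = 89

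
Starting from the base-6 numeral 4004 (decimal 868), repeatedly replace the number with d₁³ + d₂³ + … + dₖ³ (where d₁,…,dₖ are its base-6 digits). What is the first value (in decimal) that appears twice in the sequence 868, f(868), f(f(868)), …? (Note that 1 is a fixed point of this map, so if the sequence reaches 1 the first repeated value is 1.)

128

868 = (4,0,0,4)_6 → 4³ + 0³ + 0³ + 4³ = 128
128 = (3,3,2)_6 → 3³ + 3³ + 2³ = 62
62 = (1,4,2)_6 → 1³ + 4³ + 2³ = 73
73 = (2,0,1)_6 → 2³ + 0³ + 1³ = 9
9 = (1,3)_6 → 1³ + 3³ = 28
28 = (4,4)_6 → 4³ + 4³ = 128  — 128 already appeared earlier.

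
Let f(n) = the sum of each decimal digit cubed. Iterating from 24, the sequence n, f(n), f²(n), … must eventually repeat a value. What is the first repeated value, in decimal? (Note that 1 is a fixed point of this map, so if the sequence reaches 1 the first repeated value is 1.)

153

24 → 72
72 → 351
351 → 153
153 → 153  — 153 already appeared earlier.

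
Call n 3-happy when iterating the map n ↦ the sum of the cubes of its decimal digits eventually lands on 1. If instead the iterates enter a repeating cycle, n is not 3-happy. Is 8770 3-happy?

3-happy

8770 → 1198
1198 → 1243
1243 → 100
100 → 1  — reached 1.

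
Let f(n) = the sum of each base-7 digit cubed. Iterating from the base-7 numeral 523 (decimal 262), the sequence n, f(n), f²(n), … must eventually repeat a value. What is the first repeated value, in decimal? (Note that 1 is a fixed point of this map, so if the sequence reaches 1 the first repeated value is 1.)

244

262 = (5,2,3)_7 → 160
160 = (3,1,6)_7 → 244
244 = (4,6,6)_7 → 496
496 = (1,3,0,6)_7 → 244  — 244 already appeared earlier.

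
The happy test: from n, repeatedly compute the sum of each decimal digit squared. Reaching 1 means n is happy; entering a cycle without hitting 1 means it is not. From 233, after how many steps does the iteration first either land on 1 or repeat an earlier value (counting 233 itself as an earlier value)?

233 → 2² + 3² + 3² = 4 + 9 + 9 = 22
22 → 2² + 2² = 4 + 4 = 8
8 → 8² = 64
64 → 6² + 4² = 36 + 16 = 52
52 → 5² + 2² = 25 + 4 = 29
29 → 2² + 9² = 4 + 81 = 85
85 → 8² + 5² = 64 + 25 = 89
89 → 8² + 9² = 64 + 81 = 145
145 → 1² + 4² + 5² = 1 + 16 + 25 = 42
42 → 4² + 2² = 16 + 4 = 20
20 → 2² + 0² = 4 + 0 = 4
4 → 4² = 16
16 → 1² + 6² = 1 + 36 = 37
37 → 3² + 7² = 9 + 49 = 58
58 → 5² + 8² = 25 + 64 = 89  — 89 repeats.
That took 15 steps.

15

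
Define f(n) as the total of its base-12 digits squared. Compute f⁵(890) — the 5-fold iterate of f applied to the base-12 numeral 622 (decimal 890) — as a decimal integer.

890 = (6,2,2)_12 → 6² + 2² + 2² = 44
44 = (3,8)_12 → 3² + 8² = 73
73 = (6,1)_12 → 6² + 1² = 37
37 = (3,1)_12 → 3² + 1² = 10
10 = (10)_12 → 10² = 100

100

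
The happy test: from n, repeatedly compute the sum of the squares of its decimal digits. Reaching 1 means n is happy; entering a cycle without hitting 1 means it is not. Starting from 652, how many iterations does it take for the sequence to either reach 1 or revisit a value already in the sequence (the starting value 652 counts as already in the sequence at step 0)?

11

652 → 65
65 → 61
61 → 37
37 → 58
58 → 89
89 → 145
145 → 42
42 → 20
20 → 4
4 → 16
16 → 37  — 37 repeats.
That took 11 steps.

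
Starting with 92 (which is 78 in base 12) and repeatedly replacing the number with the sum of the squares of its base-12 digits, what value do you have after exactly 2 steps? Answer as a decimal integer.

92 = (7,8)_12 → 7² + 8² = 113
113 = (9,5)_12 → 9² + 5² = 106

106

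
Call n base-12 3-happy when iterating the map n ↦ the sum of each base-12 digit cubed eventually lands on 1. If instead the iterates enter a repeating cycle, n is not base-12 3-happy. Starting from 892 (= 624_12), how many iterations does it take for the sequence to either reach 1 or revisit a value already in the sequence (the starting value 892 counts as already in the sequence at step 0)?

15

892 = (6,2,4)_12 → 6³ + 2³ + 4³ = 216 + 8 + 64 = 288
288 = (2,0,0)_12 → 2³ + 0³ + 0³ = 8 + 0 + 0 = 8
8 = (8)_12 → 8³ = 512
512 = (3,6,8)_12 → 3³ + 6³ + 8³ = 27 + 216 + 512 = 755
755 = (5,2,11)_12 → 5³ + 2³ + 11³ = 125 + 8 + 1331 = 1464
1464 = (10,2,0)_12 → 10³ + 2³ + 0³ = 1000 + 8 + 0 = 1008
1008 = (7,0,0)_12 → 7³ + 0³ + 0³ = 343 + 0 + 0 = 343
343 = (2,4,7)_12 → 2³ + 4³ + 7³ = 8 + 64 + 343 = 415
415 = (2,10,7)_12 → 2³ + 10³ + 7³ = 8 + 1000 + 343 = 1351
1351 = (9,4,7)_12 → 9³ + 4³ + 7³ = 729 + 64 + 343 = 1136
1136 = (7,10,8)_12 → 7³ + 10³ + 8³ = 343 + 1000 + 512 = 1855
1855 = (1,0,10,7)_12 → 1³ + 0³ + 10³ + 7³ = 1 + 0 + 1000 + 343 = 1344
1344 = (9,4,0)_12 → 9³ + 4³ + 0³ = 729 + 64 + 0 = 793
793 = (5,6,1)_12 → 5³ + 6³ + 1³ = 125 + 216 + 1 = 342
342 = (2,4,6)_12 → 2³ + 4³ + 6³ = 8 + 64 + 216 = 288  — 288 repeats.
That took 15 steps.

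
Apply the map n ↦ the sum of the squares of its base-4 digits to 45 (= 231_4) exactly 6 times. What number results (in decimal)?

1

45 = (2,3,1)_4 → 14
14 = (3,2)_4 → 13
13 = (3,1)_4 → 10
10 = (2,2)_4 → 8
8 = (2,0)_4 → 4
4 = (1,0)_4 → 1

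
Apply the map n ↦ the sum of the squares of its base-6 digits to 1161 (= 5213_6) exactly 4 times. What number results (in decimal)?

1161 = (5,2,1,3)_6 → 5² + 2² + 1² + 3² = 39
39 = (1,0,3)_6 → 1² + 0² + 3² = 10
10 = (1,4)_6 → 1² + 4² = 17
17 = (2,5)_6 → 2² + 5² = 29

29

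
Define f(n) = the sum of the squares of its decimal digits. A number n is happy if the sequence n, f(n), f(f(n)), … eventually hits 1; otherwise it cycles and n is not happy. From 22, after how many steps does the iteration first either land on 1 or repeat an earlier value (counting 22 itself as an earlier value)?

22 → 2² + 2² = 4 + 4 = 8
8 → 8² = 64
64 → 6² + 4² = 36 + 16 = 52
52 → 5² + 2² = 25 + 4 = 29
29 → 2² + 9² = 4 + 81 = 85
85 → 8² + 5² = 64 + 25 = 89
89 → 8² + 9² = 64 + 81 = 145
145 → 1² + 4² + 5² = 1 + 16 + 25 = 42
42 → 4² + 2² = 16 + 4 = 20
20 → 2² + 0² = 4 + 0 = 4
4 → 4² = 16
16 → 1² + 6² = 1 + 36 = 37
37 → 3² + 7² = 9 + 49 = 58
58 → 5² + 8² = 25 + 64 = 89  — 89 repeats.
That took 14 steps.

14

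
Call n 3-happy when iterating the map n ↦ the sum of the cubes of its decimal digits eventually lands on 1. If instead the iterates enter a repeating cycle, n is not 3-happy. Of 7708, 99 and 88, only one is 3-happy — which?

7708: 7708 → 1198 → 1243 → 100 → 1  — reaches 1 (3-happy)
99: 99 → 1458 → 702 → 351 → 153 → 153  — repeats 153 (not 3-happy)
88: 88 → 1024 → 73 → 370 → 370  — repeats 370 (not 3-happy)

7708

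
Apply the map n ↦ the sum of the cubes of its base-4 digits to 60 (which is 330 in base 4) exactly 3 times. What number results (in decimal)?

60 = (3,3,0)_4 → 54
54 = (3,1,2)_4 → 36
36 = (2,1,0)_4 → 9

9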